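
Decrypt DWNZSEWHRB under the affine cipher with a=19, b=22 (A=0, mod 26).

The inverse of 19 mod 26 is 11, since 19·11=209≡1. Apply D(y)=11·(y−22) mod 26:
D(3): 11·(3−22)=-209≡25 → Z
W(22): 11·(22−22)=0 → A
N(13): 11·(13−22)=-99≡5 → F
Z(25): 11·(25−22)=33≡7 → H
S(18): 11·(18−22)=-44≡8 → I
E(4): 11·(4−22)=-198≡10 → K
W(22): 11·(22−22)=0 → A
H(7): 11·(7−22)=-165≡17 → R
R(17): 11·(17−22)=-55≡23 → X
B(1): 11·(1−22)=-231≡3 → D

ZAFHIKARXD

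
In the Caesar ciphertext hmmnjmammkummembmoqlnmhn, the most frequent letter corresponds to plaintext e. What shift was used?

8

The most frequent ciphertext letter is m (appears 10 times).
m is position 12; e is position 4.
Shift = 8.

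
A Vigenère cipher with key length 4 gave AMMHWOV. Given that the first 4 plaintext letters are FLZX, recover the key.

Subtract each crib letter from the matching ciphertext letter (mod 26):
A(0)−F(5)=-5≡21 → V
M(12)−L(11)=1 → B
M(12)−Z(25)=-13≡13 → N
H(7)−X(23)=-16≡10 → K

VBNK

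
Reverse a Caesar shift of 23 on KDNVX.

NGQYA

K(10): 10−23=-13≡13 → N
D(3): 3−23=-20≡6 → G
N(13): 13−23=-10≡16 → Q
V(21): 21−23=-2≡24 → Y
X(23): 23−23=0 → A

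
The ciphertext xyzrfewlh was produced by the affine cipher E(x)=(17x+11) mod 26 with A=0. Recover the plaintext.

The inverse of 17 mod 26 is 23, since 17·23=391≡1. Apply D(y)=23·(y−11) mod 26:
x(23): 23·(23−11)=276≡16 → q
y(24): 23·(24−11)=299≡13 → n
z(25): 23·(25−11)=322≡10 → k
r(17): 23·(17−11)=138≡8 → i
f(5): 23·(5−11)=-138≡18 → s
e(4): 23·(4−11)=-161≡21 → v
w(22): 23·(22−11)=253≡19 → t
l(11): 23·(11−11)=0 → a
h(7): 23·(7−11)=-92≡12 → m

qnkisvtam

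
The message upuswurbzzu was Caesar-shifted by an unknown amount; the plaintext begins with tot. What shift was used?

1

From the crib: u(20)−t(19)=1, so the shift is 1.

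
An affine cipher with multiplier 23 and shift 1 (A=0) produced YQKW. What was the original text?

BVXT

The inverse of 23 mod 26 is 17, since 23·17=391≡1. Apply D(y)=17·(y−1) mod 26:
Y(24): 17·(24−1)=391≡1 → B
Q(16): 17·(16−1)=255≡21 → V
K(10): 17·(10−1)=153≡23 → X
W(22): 17·(22−1)=357≡19 → T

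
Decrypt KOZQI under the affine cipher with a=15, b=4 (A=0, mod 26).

The inverse of 15 mod 26 is 7, since 15·7=105≡1. Apply D(y)=7·(y−4) mod 26:
K(10): 7·(10−4)=42≡16 → Q
O(14): 7·(14−4)=70≡18 → S
Z(25): 7·(25−4)=147≡17 → R
Q(16): 7·(16−4)=84≡6 → G
I(8): 7·(8−4)=28≡2 → C

QSRGC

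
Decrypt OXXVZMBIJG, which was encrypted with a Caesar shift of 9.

O(14): 14−9=5 → F
X(23): 23−9=14 → O
X(23): 23−9=14 → O
V(21): 21−9=12 → M
Z(25): 25−9=16 → Q
M(12): 12−9=3 → D
B(1): 1−9=-8≡18 → S
I(8): 8−9=-1≡25 → Z
J(9): 9−9=0 → A
G(6): 6−9=-3≡23 → X

FOOMQDSZAX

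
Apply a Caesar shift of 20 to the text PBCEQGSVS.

P(15): 15+20=35≡9 → J
B(1): 1+20=21 → V
C(2): 2+20=22 → W
E(4): 4+20=24 → Y
Q(16): 16+20=36≡10 → K
G(6): 6+20=26≡0 → A
S(18): 18+20=38≡12 → M
V(21): 21+20=41≡15 → P
S(18): 18+20=38≡12 → M

JVWYKAMPM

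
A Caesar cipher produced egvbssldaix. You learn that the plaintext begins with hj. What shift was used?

From the crib: e(4)−h(7)=-3≡23, so the shift is 23.

23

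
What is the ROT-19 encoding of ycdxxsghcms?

rvwqqlzavfl

y(24): 24+19=43≡17 → r
c(2): 2+19=21 → v
d(3): 3+19=22 → w
x(23): 23+19=42≡16 → q
x(23): 23+19=42≡16 → q
s(18): 18+19=37≡11 → l
g(6): 6+19=25 → z
h(7): 7+19=26≡0 → a
c(2): 2+19=21 → v
m(12): 12+19=31≡5 → f
s(18): 18+19=37≡11 → l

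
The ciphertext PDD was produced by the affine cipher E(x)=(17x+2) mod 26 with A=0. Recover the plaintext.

The inverse of 17 mod 26 is 23, since 17·23=391≡1. Apply D(y)=23·(y−2) mod 26:
P(15): 23·(15−2)=299≡13 → N
D(3): 23·(3−2)=23 → X
D(3): 23·(3−2)=23 → X

NXX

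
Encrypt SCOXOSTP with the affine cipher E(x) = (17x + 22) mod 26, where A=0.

S(18): 17·18+22=328≡16 → Q
C(2): 17·2+22=56≡4 → E
O(14): 17·14+22=260≡0 → A
X(23): 17·23+22=413≡23 → X
O(14): 17·14+22=260≡0 → A
S(18): 17·18+22=328≡16 → Q
T(19): 17·19+22=345≡7 → H
P(15): 17·15+22=277≡17 → R

QEAXAQHR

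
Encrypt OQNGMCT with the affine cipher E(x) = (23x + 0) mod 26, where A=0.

O(14): 23·14+0=322≡10 → K
Q(16): 23·16+0=368≡4 → E
N(13): 23·13+0=299≡13 → N
G(6): 23·6+0=138≡8 → I
M(12): 23·12+0=276≡16 → Q
C(2): 23·2+0=46≡20 → U
T(19): 23·19+0=437≡21 → V

KENIQUV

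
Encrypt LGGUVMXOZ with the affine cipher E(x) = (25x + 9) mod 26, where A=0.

YDDPOXMVK

L(11): 25·11+9=284≡24 → Y
G(6): 25·6+9=159≡3 → D
G(6): 25·6+9=159≡3 → D
U(20): 25·20+9=509≡15 → P
V(21): 25·21+9=534≡14 → O
M(12): 25·12+9=309≡23 → X
X(23): 25·23+9=584≡12 → M
O(14): 25·14+9=359≡21 → V
Z(25): 25·25+9=634≡10 → K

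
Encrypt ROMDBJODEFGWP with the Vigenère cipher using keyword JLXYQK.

Repeat the key across the message: JLXYQKJLXYQKJ
R(17)+J(9): 26≡0 → A
O(14)+L(11): 25 → Z
M(12)+X(23): 35≡9 → J
D(3)+Y(24): 27≡1 → B
B(1)+Q(16): 17 → R
J(9)+K(10): 19 → T
O(14)+J(9): 23 → X
D(3)+L(11): 14 → O
E(4)+X(23): 27≡1 → B
F(5)+Y(24): 29≡3 → D
G(6)+Q(16): 22 → W
W(22)+K(10): 32≡6 → G
P(15)+J(9): 24 → Y

AZJBRTXOBDWGY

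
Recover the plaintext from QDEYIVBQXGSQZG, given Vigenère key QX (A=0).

Repeat the key across the ciphertext: QXQXQXQXQXQXQX
Q(16)−Q(16): 0 → A
D(3)−X(23): -20≡6 → G
E(4)−Q(16): -12≡14 → O
Y(24)−X(23): 1 → B
I(8)−Q(16): -8≡18 → S
V(21)−X(23): -2≡24 → Y
B(1)−Q(16): -15≡11 → L
Q(16)−X(23): -7≡19 → T
X(23)−Q(16): 7 → H
G(6)−X(23): -17≡9 → J
S(18)−Q(16): 2 → C
Q(16)−X(23): -7≡19 → T
Z(25)−Q(16): 9 → J
G(6)−X(23): -17≡9 → J

AGOBSYLTHJCTJJ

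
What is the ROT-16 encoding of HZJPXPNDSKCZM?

XPZFNFDTIASPC

H(7): 7+16=23 → X
Z(25): 25+16=41≡15 → P
J(9): 9+16=25 → Z
P(15): 15+16=31≡5 → F
X(23): 23+16=39≡13 → N
P(15): 15+16=31≡5 → F
N(13): 13+16=29≡3 → D
D(3): 3+16=19 → T
S(18): 18+16=34≡8 → I
K(10): 10+16=26≡0 → A
C(2): 2+16=18 → S
Z(25): 25+16=41≡15 → P
M(12): 12+16=28≡2 → C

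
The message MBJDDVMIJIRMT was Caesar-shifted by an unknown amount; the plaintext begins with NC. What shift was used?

From the crib: M(12)−N(13)=-1≡25, so the shift is 25.

25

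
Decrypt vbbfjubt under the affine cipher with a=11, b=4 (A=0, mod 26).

lvvtrsvz

The inverse of 11 mod 26 is 19, since 11·19=209≡1. Apply D(y)=19·(y−4) mod 26:
v(21): 19·(21−4)=323≡11 → l
b(1): 19·(1−4)=-57≡21 → v
b(1): 19·(1−4)=-57≡21 → v
f(5): 19·(5−4)=19 → t
j(9): 19·(9−4)=95≡17 → r
u(20): 19·(20−4)=304≡18 → s
b(1): 19·(1−4)=-57≡21 → v
t(19): 19·(19−4)=285≡25 → z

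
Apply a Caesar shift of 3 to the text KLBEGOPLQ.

NOEHJRSOT

K(10): 10+3=13 → N
L(11): 11+3=14 → O
B(1): 1+3=4 → E
E(4): 4+3=7 → H
G(6): 6+3=9 → J
O(14): 14+3=17 → R
P(15): 15+3=18 → S
L(11): 11+3=14 → O
Q(16): 16+3=19 → T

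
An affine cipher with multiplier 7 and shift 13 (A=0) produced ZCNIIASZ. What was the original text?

The inverse of 7 mod 26 is 15, since 7·15=105≡1. Apply D(y)=15·(y−13) mod 26:
Z(25): 15·(25−13)=180≡24 → Y
C(2): 15·(2−13)=-165≡17 → R
N(13): 15·(13−13)=0 → A
I(8): 15·(8−13)=-75≡3 → D
I(8): 15·(8−13)=-75≡3 → D
A(0): 15·(0−13)=-195≡13 → N
S(18): 15·(18−13)=75≡23 → X
Z(25): 15·(25−13)=180≡24 → Y

YRADDNXY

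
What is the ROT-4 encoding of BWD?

FAH

B(1): 1+4=5 → F
W(22): 22+4=26≡0 → A
D(3): 3+4=7 → H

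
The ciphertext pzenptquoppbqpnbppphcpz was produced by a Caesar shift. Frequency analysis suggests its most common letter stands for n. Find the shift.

The most frequent ciphertext letter is p (appears 9 times).
p is position 15; n is position 13.
Shift = 2.

2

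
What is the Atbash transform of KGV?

K(10) → P(15)
G(6) → T(19)
V(21) → E(4)

PTE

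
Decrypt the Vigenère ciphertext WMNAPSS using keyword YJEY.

Repeat the key across the ciphertext: YJEYYJE
W(22)−Y(24): -2≡24 → Y
M(12)−J(9): 3 → D
N(13)−E(4): 9 → J
A(0)−Y(24): -24≡2 → C
P(15)−Y(24): -9≡17 → R
S(18)−J(9): 9 → J
S(18)−E(4): 14 → O

YDJCRJO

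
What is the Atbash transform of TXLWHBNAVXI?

GCODSYMZECR

T(19) → G(6)
X(23) → C(2)
L(11) → O(14)
W(22) → D(3)
H(7) → S(18)
B(1) → Y(24)
N(13) → M(12)
A(0) → Z(25)
V(21) → E(4)
X(23) → C(2)
I(8) → R(17)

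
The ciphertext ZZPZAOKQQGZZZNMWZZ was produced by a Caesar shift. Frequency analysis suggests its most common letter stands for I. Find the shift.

17

The most frequent ciphertext letter is Z (appears 8 times).
Z is position 25; I is position 8.
Shift = 17.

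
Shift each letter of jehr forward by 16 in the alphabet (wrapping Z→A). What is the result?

zuxh

j(9): 9+16=25 → z
e(4): 4+16=20 → u
h(7): 7+16=23 → x
r(17): 17+16=33≡7 → h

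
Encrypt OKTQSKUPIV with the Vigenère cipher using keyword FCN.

Repeat the key across the message: FCNFCNFCNF
O(14)+F(5): 19 → T
K(10)+C(2): 12 → M
T(19)+N(13): 32≡6 → G
Q(16)+F(5): 21 → V
S(18)+C(2): 20 → U
K(10)+N(13): 23 → X
U(20)+F(5): 25 → Z
P(15)+C(2): 17 → R
I(8)+N(13): 21 → V
V(21)+F(5): 26≡0 → A

TMGVUXZRVA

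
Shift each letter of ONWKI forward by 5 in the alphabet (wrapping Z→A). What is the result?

TSBPN

O(14): 14+5=19 → T
N(13): 13+5=18 → S
W(22): 22+5=27≡1 → B
K(10): 10+5=15 → P
I(8): 8+5=13 → N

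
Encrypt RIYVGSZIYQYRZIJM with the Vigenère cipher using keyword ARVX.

RZTSGJUFYHTOZZEJ

Repeat the key across the message: ARVXARVXARVXARVX
R(17)+A(0): 17 → R
I(8)+R(17): 25 → Z
Y(24)+V(21): 45≡19 → T
V(21)+X(23): 44≡18 → S
G(6)+A(0): 6 → G
S(18)+R(17): 35≡9 → J
Z(25)+V(21): 46≡20 → U
I(8)+X(23): 31≡5 → F
Y(24)+A(0): 24 → Y
Q(16)+R(17): 33≡7 → H
Y(24)+V(21): 45≡19 → T
R(17)+X(23): 40≡14 → O
Z(25)+A(0): 25 → Z
I(8)+R(17): 25 → Z
J(9)+V(21): 30≡4 → E
M(12)+X(23): 35≡9 → J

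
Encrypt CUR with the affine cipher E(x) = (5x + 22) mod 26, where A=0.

C(2): 5·2+22=32≡6 → G
U(20): 5·20+22=122≡18 → S
R(17): 5·17+22=107≡3 → D

GSD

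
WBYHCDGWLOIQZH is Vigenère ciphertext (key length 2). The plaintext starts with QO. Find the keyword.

GN

Subtract each crib letter from the matching ciphertext letter (mod 26):
W(22)−Q(16)=6 → G
B(1)−O(14)=-13≡13 → N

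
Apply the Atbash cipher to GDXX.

G(6) → T(19)
D(3) → W(22)
X(23) → C(2)
X(23) → C(2)

TWCC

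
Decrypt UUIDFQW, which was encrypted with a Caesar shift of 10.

U(20): 20−10=10 → K
U(20): 20−10=10 → K
I(8): 8−10=-2≡24 → Y
D(3): 3−10=-7≡19 → T
F(5): 5−10=-5≡21 → V
Q(16): 16−10=6 → G
W(22): 22−10=12 → M

KKYTVGM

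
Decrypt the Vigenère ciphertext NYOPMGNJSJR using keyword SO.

Repeat the key across the ciphertext: SOSOSOSOSOS
N(13)−S(18): -5≡21 → V
Y(24)−O(14): 10 → K
O(14)−S(18): -4≡22 → W
P(15)−O(14): 1 → B
M(12)−S(18): -6≡20 → U
G(6)−O(14): -8≡18 → S
N(13)−S(18): -5≡21 → V
J(9)−O(14): -5≡21 → V
S(18)−S(18): 0 → A
J(9)−O(14): -5≡21 → V
R(17)−S(18): -1≡25 → Z

VKWBUSVVAVZ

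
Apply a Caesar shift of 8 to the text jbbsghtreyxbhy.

rjjaopbzmgfjpg

j(9): 9+8=17 → r
b(1): 1+8=9 → j
b(1): 1+8=9 → j
s(18): 18+8=26≡0 → a
g(6): 6+8=14 → o
h(7): 7+8=15 → p
t(19): 19+8=27≡1 → b
r(17): 17+8=25 → z
e(4): 4+8=12 → m
y(24): 24+8=32≡6 → g
x(23): 23+8=31≡5 → f
b(1): 1+8=9 → j
h(7): 7+8=15 → p
y(24): 24+8=32≡6 → g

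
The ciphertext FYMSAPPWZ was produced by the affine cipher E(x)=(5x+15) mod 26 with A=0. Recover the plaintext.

YHPLXAARC

The inverse of 5 mod 26 is 21, since 5·21=105≡1. Apply D(y)=21·(y−15) mod 26:
F(5): 21·(5−15)=-210≡24 → Y
Y(24): 21·(24−15)=189≡7 → H
M(12): 21·(12−15)=-63≡15 → P
S(18): 21·(18−15)=63≡11 → L
A(0): 21·(0−15)=-315≡23 → X
P(15): 21·(15−15)=0 → A
P(15): 21·(15−15)=0 → A
W(22): 21·(22−15)=147≡17 → R
Z(25): 21·(25−15)=210≡2 → C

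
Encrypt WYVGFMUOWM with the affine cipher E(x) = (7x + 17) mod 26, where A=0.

W(22): 7·22+17=171≡15 → P
Y(24): 7·24+17=185≡3 → D
V(21): 7·21+17=164≡8 → I
G(6): 7·6+17=59≡7 → H
F(5): 7·5+17=52≡0 → A
M(12): 7·12+17=101≡23 → X
U(20): 7·20+17=157≡1 → B
O(14): 7·14+17=115≡11 → L
W(22): 7·22+17=171≡15 → P
M(12): 7·12+17=101≡23 → X

PDIHAXBLPX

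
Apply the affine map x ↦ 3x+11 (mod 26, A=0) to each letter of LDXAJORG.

SUCLMBKD

L(11): 3·11+11=44≡18 → S
D(3): 3·3+11=20 → U
X(23): 3·23+11=80≡2 → C
A(0): 3·0+11=11 → L
J(9): 3·9+11=38≡12 → M
O(14): 3·14+11=53≡1 → B
R(17): 3·17+11=62≡10 → K
G(6): 3·6+11=29≡3 → D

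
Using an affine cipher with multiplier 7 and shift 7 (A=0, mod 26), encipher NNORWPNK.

UUBWFIUZ

N(13): 7·13+7=98≡20 → U
N(13): 7·13+7=98≡20 → U
O(14): 7·14+7=105≡1 → B
R(17): 7·17+7=126≡22 → W
W(22): 7·22+7=161≡5 → F
P(15): 7·15+7=112≡8 → I
N(13): 7·13+7=98≡20 → U
K(10): 7·10+7=77≡25 → Z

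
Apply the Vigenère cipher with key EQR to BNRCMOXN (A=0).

FDIGCFBD

Repeat the key across the message: EQREQREQ
B(1)+E(4): 5 → F
N(13)+Q(16): 29≡3 → D
R(17)+R(17): 34≡8 → I
C(2)+E(4): 6 → G
M(12)+Q(16): 28≡2 → C
O(14)+R(17): 31≡5 → F
X(23)+E(4): 27≡1 → B
N(13)+Q(16): 29≡3 → D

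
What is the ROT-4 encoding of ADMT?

EHQX

A(0): 0+4=4 → E
D(3): 3+4=7 → H
M(12): 12+4=16 → Q
T(19): 19+4=23 → X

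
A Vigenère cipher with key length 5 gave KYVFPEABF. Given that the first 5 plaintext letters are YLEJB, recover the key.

MNRWO

Subtract each crib letter from the matching ciphertext letter (mod 26):
K(10)−Y(24)=-14≡12 → M
Y(24)−L(11)=13 → N
V(21)−E(4)=17 → R
F(5)−J(9)=-4≡22 → W
P(15)−B(1)=14 → O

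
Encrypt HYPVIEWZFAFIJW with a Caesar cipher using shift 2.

JARXKGYBHCHKLY

H(7): 7+2=9 → J
Y(24): 24+2=26≡0 → A
P(15): 15+2=17 → R
V(21): 21+2=23 → X
I(8): 8+2=10 → K
E(4): 4+2=6 → G
W(22): 22+2=24 → Y
Z(25): 25+2=27≡1 → B
F(5): 5+2=7 → H
A(0): 0+2=2 → C
F(5): 5+2=7 → H
I(8): 8+2=10 → K
J(9): 9+2=11 → L
W(22): 22+2=24 → Y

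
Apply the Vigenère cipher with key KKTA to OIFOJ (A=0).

YSYOT

Repeat the key across the message: KKTAK
O(14)+K(10): 24 → Y
I(8)+K(10): 18 → S
F(5)+T(19): 24 → Y
O(14)+A(0): 14 → O
J(9)+K(10): 19 → T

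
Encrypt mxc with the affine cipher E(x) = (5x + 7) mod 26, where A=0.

m(12): 5·12+7=67≡15 → p
x(23): 5·23+7=122≡18 → s
c(2): 5·2+7=17 → r

psr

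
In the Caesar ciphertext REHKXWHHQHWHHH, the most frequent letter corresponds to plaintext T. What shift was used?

14

The most frequent ciphertext letter is H (appears 7 times).
H is position 7; T is position 19.
Shift = -12≡14.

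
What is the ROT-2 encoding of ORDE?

QTFG

O(14): 14+2=16 → Q
R(17): 17+2=19 → T
D(3): 3+2=5 → F
E(4): 4+2=6 → G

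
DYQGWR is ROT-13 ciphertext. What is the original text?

D(3): 3−13=-10≡16 → Q
Y(24): 24−13=11 → L
Q(16): 16−13=3 → D
G(6): 6−13=-7≡19 → T
W(22): 22−13=9 → J
R(17): 17−13=4 → E

QLDTJE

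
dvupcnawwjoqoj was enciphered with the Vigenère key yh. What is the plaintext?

Repeat the key across the ciphertext: yhyhyhyhyhyhyh
d(3)−y(24): -21≡5 → f
v(21)−h(7): 14 → o
u(20)−y(24): -4≡22 → w
p(15)−h(7): 8 → i
c(2)−y(24): -22≡4 → e
n(13)−h(7): 6 → g
a(0)−y(24): -24≡2 → c
w(22)−h(7): 15 → p
w(22)−y(24): -2≡24 → y
j(9)−h(7): 2 → c
o(14)−y(24): -10≡16 → q
q(16)−h(7): 9 → j
o(14)−y(24): -10≡16 → q
j(9)−h(7): 2 → c

fowiegcpycqjqc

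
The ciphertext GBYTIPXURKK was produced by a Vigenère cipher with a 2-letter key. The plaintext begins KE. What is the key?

Subtract each crib letter from the matching ciphertext letter (mod 26):
G(6)−K(10)=-4≡22 → W
B(1)−E(4)=-3≡23 → X

WX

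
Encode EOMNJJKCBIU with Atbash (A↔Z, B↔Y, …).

E(4) → V(21)
O(14) → L(11)
M(12) → N(13)
N(13) → M(12)
J(9) → Q(16)
J(9) → Q(16)
K(10) → P(15)
C(2) → X(23)
B(1) → Y(24)
I(8) → R(17)
U(20) → F(5)

VLNMQQPXYRF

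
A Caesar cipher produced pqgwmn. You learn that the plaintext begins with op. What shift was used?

1

From the crib: p(15)−o(14)=1, so the shift is 1.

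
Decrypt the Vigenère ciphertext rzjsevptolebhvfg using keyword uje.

xqfyvrvkkrvxnmbm

Repeat the key across the ciphertext: ujeujeujeujeujeu
r(17)−u(20): -3≡23 → x
z(25)−j(9): 16 → q
j(9)−e(4): 5 → f
s(18)−u(20): -2≡24 → y
e(4)−j(9): -5≡21 → v
v(21)−e(4): 17 → r
p(15)−u(20): -5≡21 → v
t(19)−j(9): 10 → k
o(14)−e(4): 10 → k
l(11)−u(20): -9≡17 → r
e(4)−j(9): -5≡21 → v
b(1)−e(4): -3≡23 → x
h(7)−u(20): -13≡13 → n
v(21)−j(9): 12 → m
f(5)−e(4): 1 → b
g(6)−u(20): -14≡12 → m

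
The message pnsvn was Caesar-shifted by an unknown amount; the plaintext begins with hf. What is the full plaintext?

hfknf

From the crib: p(15)−h(7)=8, so the shift is 8.
Subtract 8 from each ciphertext letter:
p(15): 15−8=7 → h
n(13): 13−8=5 → f
s(18): 18−8=10 → k
v(21): 21−8=13 → n
n(13): 13−8=5 → f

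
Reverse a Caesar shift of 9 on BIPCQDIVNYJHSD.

B(1): 1−9=-8≡18 → S
I(8): 8−9=-1≡25 → Z
P(15): 15−9=6 → G
C(2): 2−9=-7≡19 → T
Q(16): 16−9=7 → H
D(3): 3−9=-6≡20 → U
I(8): 8−9=-1≡25 → Z
V(21): 21−9=12 → M
N(13): 13−9=4 → E
Y(24): 24−9=15 → P
J(9): 9−9=0 → A
H(7): 7−9=-2≡24 → Y
S(18): 18−9=9 → J
D(3): 3−9=-6≡20 → U

SZGTHUZMEPAYJU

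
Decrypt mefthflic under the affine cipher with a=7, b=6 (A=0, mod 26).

mwlnplxes

The inverse of 7 mod 26 is 15, since 7·15=105≡1. Apply D(y)=15·(y−6) mod 26:
m(12): 15·(12−6)=90≡12 → m
e(4): 15·(4−6)=-30≡22 → w
f(5): 15·(5−6)=-15≡11 → l
t(19): 15·(19−6)=195≡13 → n
h(7): 15·(7−6)=15 → p
f(5): 15·(5−6)=-15≡11 → l
l(11): 15·(11−6)=75≡23 → x
i(8): 15·(8−6)=30≡4 → e
c(2): 15·(2−6)=-60≡18 → s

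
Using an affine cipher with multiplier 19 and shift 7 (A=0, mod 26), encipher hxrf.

kcsy

h(7): 19·7+7=140≡10 → k
x(23): 19·23+7=444≡2 → c
r(17): 19·17+7=330≡18 → s
f(5): 19·5+7=102≡24 → y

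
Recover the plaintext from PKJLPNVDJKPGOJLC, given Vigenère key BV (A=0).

Repeat the key across the ciphertext: BVBVBVBVBVBVBVBV
P(15)−B(1): 14 → O
K(10)−V(21): -11≡15 → P
J(9)−B(1): 8 → I
L(11)−V(21): -10≡16 → Q
P(15)−B(1): 14 → O
N(13)−V(21): -8≡18 → S
V(21)−B(1): 20 → U
D(3)−V(21): -18≡8 → I
J(9)−B(1): 8 → I
K(10)−V(21): -11≡15 → P
P(15)−B(1): 14 → O
G(6)−V(21): -15≡11 → L
O(14)−B(1): 13 → N
J(9)−V(21): -12≡14 → O
L(11)−B(1): 10 → K
C(2)−V(21): -19≡7 → H

OPIQOSUIIPOLNOKH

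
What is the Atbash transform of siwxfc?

hrdcux

s(18) → h(7)
i(8) → r(17)
w(22) → d(3)
x(23) → c(2)
f(5) → u(20)
c(2) → x(23)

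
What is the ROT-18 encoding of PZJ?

HRB

P(15): 15+18=33≡7 → H
Z(25): 25+18=43≡17 → R
J(9): 9+18=27≡1 → B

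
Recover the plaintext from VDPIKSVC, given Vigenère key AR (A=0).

Repeat the key across the ciphertext: ARARARAR
V(21)−A(0): 21 → V
D(3)−R(17): -14≡12 → M
P(15)−A(0): 15 → P
I(8)−R(17): -9≡17 → R
K(10)−A(0): 10 → K
S(18)−R(17): 1 → B
V(21)−A(0): 21 → V
C(2)−R(17): -15≡11 → L

VMPRKBVL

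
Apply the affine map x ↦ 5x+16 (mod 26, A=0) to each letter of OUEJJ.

IMKJJ

O(14): 5·14+16=86≡8 → I
U(20): 5·20+16=116≡12 → M
E(4): 5·4+16=36≡10 → K
J(9): 5·9+16=61≡9 → J
J(9): 5·9+16=61≡9 → J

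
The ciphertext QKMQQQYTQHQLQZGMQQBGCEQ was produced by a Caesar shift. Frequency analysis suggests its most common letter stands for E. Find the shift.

12

The most frequent ciphertext letter is Q (appears 10 times).
Q is position 16; E is position 4.
Shift = 12.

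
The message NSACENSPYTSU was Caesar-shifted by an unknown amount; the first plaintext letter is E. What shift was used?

9

From the crib: N(13)−E(4)=9, so the shift is 9.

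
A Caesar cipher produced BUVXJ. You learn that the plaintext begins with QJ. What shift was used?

11

From the crib: B(1)−Q(16)=-15≡11, so the shift is 11.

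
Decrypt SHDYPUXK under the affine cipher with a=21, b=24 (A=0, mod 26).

The inverse of 21 mod 26 is 5, since 21·5=105≡1. Apply D(y)=5·(y−24) mod 26:
S(18): 5·(18−24)=-30≡22 → W
H(7): 5·(7−24)=-85≡19 → T
D(3): 5·(3−24)=-105≡25 → Z
Y(24): 5·(24−24)=0 → A
P(15): 5·(15−24)=-45≡7 → H
U(20): 5·(20−24)=-20≡6 → G
X(23): 5·(23−24)=-5≡21 → V
K(10): 5·(10−24)=-70≡8 → I

WTZAHGVI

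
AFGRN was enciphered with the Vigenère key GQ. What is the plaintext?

Repeat the key across the ciphertext: GQGQG
A(0)−G(6): -6≡20 → U
F(5)−Q(16): -11≡15 → P
G(6)−G(6): 0 → A
R(17)−Q(16): 1 → B
N(13)−G(6): 7 → H

UPABH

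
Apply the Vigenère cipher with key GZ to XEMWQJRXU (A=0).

Repeat the key across the message: GZGZGZGZG
X(23)+G(6): 29≡3 → D
E(4)+Z(25): 29≡3 → D
M(12)+G(6): 18 → S
W(22)+Z(25): 47≡21 → V
Q(16)+G(6): 22 → W
J(9)+Z(25): 34≡8 → I
R(17)+G(6): 23 → X
X(23)+Z(25): 48≡22 → W
U(20)+G(6): 26≡0 → A

DDSVWIXWA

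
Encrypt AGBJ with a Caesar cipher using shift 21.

VBWE

A(0): 0+21=21 → V
G(6): 6+21=27≡1 → B
B(1): 1+21=22 → W
J(9): 9+21=30≡4 → E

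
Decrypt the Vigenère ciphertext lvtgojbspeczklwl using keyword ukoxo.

Repeat the key across the ciphertext: ukoxoukoxoukoxou
l(11)−u(20): -9≡17 → r
v(21)−k(10): 11 → l
t(19)−o(14): 5 → f
g(6)−x(23): -17≡9 → j
o(14)−o(14): 0 → a
j(9)−u(20): -11≡15 → p
b(1)−k(10): -9≡17 → r
s(18)−o(14): 4 → e
p(15)−x(23): -8≡18 → s
e(4)−o(14): -10≡16 → q
c(2)−u(20): -18≡8 → i
z(25)−k(10): 15 → p
k(10)−o(14): -4≡22 → w
l(11)−x(23): -12≡14 → o
w(22)−o(14): 8 → i
l(11)−u(20): -9≡17 → r

rlfjapresqipwoir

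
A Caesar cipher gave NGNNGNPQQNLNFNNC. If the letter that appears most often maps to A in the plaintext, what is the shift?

13

The most frequent ciphertext letter is N (appears 8 times).
N is position 13; A is position 0.
Shift = 13.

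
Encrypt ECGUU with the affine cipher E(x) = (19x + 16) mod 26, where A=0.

E(4): 19·4+16=92≡14 → O
C(2): 19·2+16=54≡2 → C
G(6): 19·6+16=130≡0 → A
U(20): 19·20+16=396≡6 → G
U(20): 19·20+16=396≡6 → G

OCAGG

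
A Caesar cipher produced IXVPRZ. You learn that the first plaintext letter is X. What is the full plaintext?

From the crib: I(8)−X(23)=-15≡11, so the shift is 11.
Subtract 11 from each ciphertext letter:
I(8): 8−11=-3≡23 → X
X(23): 23−11=12 → M
V(21): 21−11=10 → K
P(15): 15−11=4 → E
R(17): 17−11=6 → G
Z(25): 25−11=14 → O

XMKEGO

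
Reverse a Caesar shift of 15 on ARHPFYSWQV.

LCSAQJDHBG

A(0): 0−15=-15≡11 → L
R(17): 17−15=2 → C
H(7): 7−15=-8≡18 → S
P(15): 15−15=0 → A
F(5): 5−15=-10≡16 → Q
Y(24): 24−15=9 → J
S(18): 18−15=3 → D
W(22): 22−15=7 → H
Q(16): 16−15=1 → B
V(21): 21−15=6 → G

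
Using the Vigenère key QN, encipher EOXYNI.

Repeat the key across the message: QNQNQN
E(4)+Q(16): 20 → U
O(14)+N(13): 27≡1 → B
X(23)+Q(16): 39≡13 → N
Y(24)+N(13): 37≡11 → L
N(13)+Q(16): 29≡3 → D
I(8)+N(13): 21 → V

UBNLDV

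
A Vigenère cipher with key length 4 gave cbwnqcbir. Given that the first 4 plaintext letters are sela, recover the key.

Subtract each crib letter from the matching ciphertext letter (mod 26):
c(2)−s(18)=-16≡10 → k
b(1)−e(4)=-3≡23 → x
w(22)−l(11)=11 → l
n(13)−a(0)=13 → n

kxln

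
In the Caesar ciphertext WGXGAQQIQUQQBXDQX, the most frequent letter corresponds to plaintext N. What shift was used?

3

The most frequent ciphertext letter is Q (appears 6 times).
Q is position 16; N is position 13.
Shift = 3.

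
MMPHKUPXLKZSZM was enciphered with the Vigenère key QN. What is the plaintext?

Repeat the key across the ciphertext: QNQNQNQNQNQNQN
M(12)−Q(16): -4≡22 → W
M(12)−N(13): -1≡25 → Z
P(15)−Q(16): -1≡25 → Z
H(7)−N(13): -6≡20 → U
K(10)−Q(16): -6≡20 → U
U(20)−N(13): 7 → H
P(15)−Q(16): -1≡25 → Z
X(23)−N(13): 10 → K
L(11)−Q(16): -5≡21 → V
K(10)−N(13): -3≡23 → X
Z(25)−Q(16): 9 → J
S(18)−N(13): 5 → F
Z(25)−Q(16): 9 → J
M(12)−N(13): -1≡25 → Z

WZZUUHZKVXJFJZ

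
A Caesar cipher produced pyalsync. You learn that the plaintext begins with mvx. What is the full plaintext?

From the crib: p(15)−m(12)=3, so the shift is 3.
Subtract 3 from each ciphertext letter:
p(15): 15−3=12 → m
y(24): 24−3=21 → v
a(0): 0−3=-3≡23 → x
l(11): 11−3=8 → i
s(18): 18−3=15 → p
y(24): 24−3=21 → v
n(13): 13−3=10 → k
c(2): 2−3=-1≡25 → z

mvxipvkz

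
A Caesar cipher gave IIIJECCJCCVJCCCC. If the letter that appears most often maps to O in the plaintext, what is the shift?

The most frequent ciphertext letter is C (appears 8 times).
C is position 2; O is position 14.
Shift = -12≡14.

14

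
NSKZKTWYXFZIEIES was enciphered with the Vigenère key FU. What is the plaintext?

IYFFFZRESLUOZOZY

Repeat the key across the ciphertext: FUFUFUFUFUFUFUFU
N(13)−F(5): 8 → I
S(18)−U(20): -2≡24 → Y
K(10)−F(5): 5 → F
Z(25)−U(20): 5 → F
K(10)−F(5): 5 → F
T(19)−U(20): -1≡25 → Z
W(22)−F(5): 17 → R
Y(24)−U(20): 4 → E
X(23)−F(5): 18 → S
F(5)−U(20): -15≡11 → L
Z(25)−F(5): 20 → U
I(8)−U(20): -12≡14 → O
E(4)−F(5): -1≡25 → Z
I(8)−U(20): -12≡14 → O
E(4)−F(5): -1≡25 → Z
S(18)−U(20): -2≡24 → Y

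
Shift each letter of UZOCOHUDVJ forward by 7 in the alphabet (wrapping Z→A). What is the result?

BGVJVOBKCQ

U(20): 20+7=27≡1 → B
Z(25): 25+7=32≡6 → G
O(14): 14+7=21 → V
C(2): 2+7=9 → J
O(14): 14+7=21 → V
H(7): 7+7=14 → O
U(20): 20+7=27≡1 → B
D(3): 3+7=10 → K
V(21): 21+7=28≡2 → C
J(9): 9+7=16 → Q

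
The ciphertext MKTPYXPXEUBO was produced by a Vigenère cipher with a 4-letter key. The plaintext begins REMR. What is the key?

Subtract each crib letter from the matching ciphertext letter (mod 26):
M(12)−R(17)=-5≡21 → V
K(10)−E(4)=6 → G
T(19)−M(12)=7 → H
P(15)−R(17)=-2≡24 → Y

VGHY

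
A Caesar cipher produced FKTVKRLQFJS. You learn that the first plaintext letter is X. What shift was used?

From the crib: F(5)−X(23)=-18≡8, so the shift is 8.

8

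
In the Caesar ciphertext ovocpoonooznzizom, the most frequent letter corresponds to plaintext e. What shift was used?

10

The most frequent ciphertext letter is o (appears 7 times).
o is position 14; e is position 4.
Shift = 10.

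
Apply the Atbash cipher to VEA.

V(21) → E(4)
E(4) → V(21)
A(0) → Z(25)

EVZ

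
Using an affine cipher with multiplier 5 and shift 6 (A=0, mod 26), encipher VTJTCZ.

V(21): 5·21+6=111≡7 → H
T(19): 5·19+6=101≡23 → X
J(9): 5·9+6=51≡25 → Z
T(19): 5·19+6=101≡23 → X
C(2): 5·2+6=16 → Q
Z(25): 5·25+6=131≡1 → B

HXZXQB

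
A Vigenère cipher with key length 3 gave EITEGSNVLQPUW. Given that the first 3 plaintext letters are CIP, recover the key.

Subtract each crib letter from the matching ciphertext letter (mod 26):
E(4)−C(2)=2 → C
I(8)−I(8)=0 → A
T(19)−P(15)=4 → E

CAE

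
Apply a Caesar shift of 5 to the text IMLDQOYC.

I(8): 8+5=13 → N
M(12): 12+5=17 → R
L(11): 11+5=16 → Q
D(3): 3+5=8 → I
Q(16): 16+5=21 → V
O(14): 14+5=19 → T
Y(24): 24+5=29≡3 → D
C(2): 2+5=7 → H

NRQIVTDH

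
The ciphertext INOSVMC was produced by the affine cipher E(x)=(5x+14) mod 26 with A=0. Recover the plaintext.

The inverse of 5 mod 26 is 21, since 5·21=105≡1. Apply D(y)=21·(y−14) mod 26:
I(8): 21·(8−14)=-126≡4 → E
N(13): 21·(13−14)=-21≡5 → F
O(14): 21·(14−14)=0 → A
S(18): 21·(18−14)=84≡6 → G
V(21): 21·(21−14)=147≡17 → R
M(12): 21·(12−14)=-42≡10 → K
C(2): 21·(2−14)=-252≡8 → I

EFAGRKI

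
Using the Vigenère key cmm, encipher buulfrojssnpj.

dggnrdqveuzbl

Repeat the key across the message: cmmcmmcmmcmmc
b(1)+c(2): 3 → d
u(20)+m(12): 32≡6 → g
u(20)+m(12): 32≡6 → g
l(11)+c(2): 13 → n
f(5)+m(12): 17 → r
r(17)+m(12): 29≡3 → d
o(14)+c(2): 16 → q
j(9)+m(12): 21 → v
s(18)+m(12): 30≡4 → e
s(18)+c(2): 20 → u
n(13)+m(12): 25 → z
p(15)+m(12): 27≡1 → b
j(9)+c(2): 11 → l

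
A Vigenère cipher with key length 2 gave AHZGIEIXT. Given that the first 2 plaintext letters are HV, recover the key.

TM

Subtract each crib letter from the matching ciphertext letter (mod 26):
A(0)−H(7)=-7≡19 → T
H(7)−V(21)=-14≡12 → M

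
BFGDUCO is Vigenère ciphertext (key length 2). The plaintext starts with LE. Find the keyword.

QB

Subtract each crib letter from the matching ciphertext letter (mod 26):
B(1)−L(11)=-10≡16 → Q
F(5)−E(4)=1 → B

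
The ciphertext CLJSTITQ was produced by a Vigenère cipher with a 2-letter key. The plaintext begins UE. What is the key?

IH

Subtract each crib letter from the matching ciphertext letter (mod 26):
C(2)−U(20)=-18≡8 → I
L(11)−E(4)=7 → H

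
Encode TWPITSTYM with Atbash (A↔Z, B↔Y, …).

GDKRGHGBN

T(19) → G(6)
W(22) → D(3)
P(15) → K(10)
I(8) → R(17)
T(19) → G(6)
S(18) → H(7)
T(19) → G(6)
Y(24) → B(1)
M(12) → N(13)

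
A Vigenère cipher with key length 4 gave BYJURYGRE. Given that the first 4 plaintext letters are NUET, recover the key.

Subtract each crib letter from the matching ciphertext letter (mod 26):
B(1)−N(13)=-12≡14 → O
Y(24)−U(20)=4 → E
J(9)−E(4)=5 → F
U(20)−T(19)=1 → B

OEFB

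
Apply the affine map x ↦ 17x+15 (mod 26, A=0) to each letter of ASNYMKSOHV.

A(0): 17·0+15=15 → P
S(18): 17·18+15=321≡9 → J
N(13): 17·13+15=236≡2 → C
Y(24): 17·24+15=423≡7 → H
M(12): 17·12+15=219≡11 → L
K(10): 17·10+15=185≡3 → D
S(18): 17·18+15=321≡9 → J
O(14): 17·14+15=253≡19 → T
H(7): 17·7+15=134≡4 → E
V(21): 17·21+15=372≡8 → I

PJCHLDJTEI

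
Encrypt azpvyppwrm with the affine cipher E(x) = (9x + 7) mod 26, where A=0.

hymopmmxel

a(0): 9·0+7=7 → h
z(25): 9·25+7=232≡24 → y
p(15): 9·15+7=142≡12 → m
v(21): 9·21+7=196≡14 → o
y(24): 9·24+7=223≡15 → p
p(15): 9·15+7=142≡12 → m
p(15): 9·15+7=142≡12 → m
w(22): 9·22+7=205≡23 → x
r(17): 9·17+7=160≡4 → e
m(12): 9·12+7=115≡11 → l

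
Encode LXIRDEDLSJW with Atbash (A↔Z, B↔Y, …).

L(11) → O(14)
X(23) → C(2)
I(8) → R(17)
R(17) → I(8)
D(3) → W(22)
E(4) → V(21)
D(3) → W(22)
L(11) → O(14)
S(18) → H(7)
J(9) → Q(16)
W(22) → D(3)

OCRIWVWOHQD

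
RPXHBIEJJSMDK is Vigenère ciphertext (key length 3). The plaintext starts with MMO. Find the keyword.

FDJ

Subtract each crib letter from the matching ciphertext letter (mod 26):
R(17)−M(12)=5 → F
P(15)−M(12)=3 → D
X(23)−O(14)=9 → J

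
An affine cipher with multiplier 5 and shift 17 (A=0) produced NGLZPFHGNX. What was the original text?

The inverse of 5 mod 26 is 21, since 5·21=105≡1. Apply D(y)=21·(y−17) mod 26:
N(13): 21·(13−17)=-84≡20 → U
G(6): 21·(6−17)=-231≡3 → D
L(11): 21·(11−17)=-126≡4 → E
Z(25): 21·(25−17)=168≡12 → M
P(15): 21·(15−17)=-42≡10 → K
F(5): 21·(5−17)=-252≡8 → I
H(7): 21·(7−17)=-210≡24 → Y
G(6): 21·(6−17)=-231≡3 → D
N(13): 21·(13−17)=-84≡20 → U
X(23): 21·(23−17)=126≡22 → W

UDEMKIYDUW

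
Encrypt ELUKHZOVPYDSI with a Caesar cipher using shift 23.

BIRHEWLSMVAPF

E(4): 4+23=27≡1 → B
L(11): 11+23=34≡8 → I
U(20): 20+23=43≡17 → R
K(10): 10+23=33≡7 → H
H(7): 7+23=30≡4 → E
Z(25): 25+23=48≡22 → W
O(14): 14+23=37≡11 → L
V(21): 21+23=44≡18 → S
P(15): 15+23=38≡12 → M
Y(24): 24+23=47≡21 → V
D(3): 3+23=26≡0 → A
S(18): 18+23=41≡15 → P
I(8): 8+23=31≡5 → F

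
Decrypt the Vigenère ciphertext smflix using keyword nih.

Repeat the key across the ciphertext: nihnih
s(18)−n(13): 5 → f
m(12)−i(8): 4 → e
f(5)−h(7): -2≡24 → y
l(11)−n(13): -2≡24 → y
i(8)−i(8): 0 → a
x(23)−h(7): 16 → q

feyyaq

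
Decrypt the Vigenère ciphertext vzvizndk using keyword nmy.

inxvnpqy

Repeat the key across the ciphertext: nmynmynm
v(21)−n(13): 8 → i
z(25)−m(12): 13 → n
v(21)−y(24): -3≡23 → x
i(8)−n(13): -5≡21 → v
z(25)−m(12): 13 → n
n(13)−y(24): -11≡15 → p
d(3)−n(13): -10≡16 → q
k(10)−m(12): -2≡24 → y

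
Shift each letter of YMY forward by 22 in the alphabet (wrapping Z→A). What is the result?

Y(24): 24+22=46≡20 → U
M(12): 12+22=34≡8 → I
Y(24): 24+22=46≡20 → U

UIU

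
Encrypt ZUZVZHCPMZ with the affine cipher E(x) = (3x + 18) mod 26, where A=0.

Z(25): 3·25+18=93≡15 → P
U(20): 3·20+18=78≡0 → A
Z(25): 3·25+18=93≡15 → P
V(21): 3·21+18=81≡3 → D
Z(25): 3·25+18=93≡15 → P
H(7): 3·7+18=39≡13 → N
C(2): 3·2+18=24 → Y
P(15): 3·15+18=63≡11 → L
M(12): 3·12+18=54≡2 → C
Z(25): 3·25+18=93≡15 → P

PAPDPNYLCP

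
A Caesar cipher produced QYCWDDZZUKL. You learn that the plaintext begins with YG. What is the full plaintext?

YGKELLHHCST

From the crib: Q(16)−Y(24)=-8≡18, so the shift is 18.
Subtract 18 from each ciphertext letter:
Q(16): 16−18=-2≡24 → Y
Y(24): 24−18=6 → G
C(2): 2−18=-16≡10 → K
W(22): 22−18=4 → E
D(3): 3−18=-15≡11 → L
D(3): 3−18=-15≡11 → L
Z(25): 25−18=7 → H
Z(25): 25−18=7 → H
U(20): 20−18=2 → C
K(10): 10−18=-8≡18 → S
L(11): 11−18=-7≡19 → T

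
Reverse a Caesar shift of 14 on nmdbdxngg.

zypnpjzss

n(13): 13−14=-1≡25 → z
m(12): 12−14=-2≡24 → y
d(3): 3−14=-11≡15 → p
b(1): 1−14=-13≡13 → n
d(3): 3−14=-11≡15 → p
x(23): 23−14=9 → j
n(13): 13−14=-1≡25 → z
g(6): 6−14=-8≡18 → s
g(6): 6−14=-8≡18 → s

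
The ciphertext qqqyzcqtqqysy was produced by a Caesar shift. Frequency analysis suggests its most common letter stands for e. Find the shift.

12

The most frequent ciphertext letter is q (appears 6 times).
q is position 16; e is position 4.
Shift = 12.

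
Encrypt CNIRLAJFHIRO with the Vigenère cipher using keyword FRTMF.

HEBDQFAYTNWF

Repeat the key across the message: FRTMFFRTMFFR
C(2)+F(5): 7 → H
N(13)+R(17): 30≡4 → E
I(8)+T(19): 27≡1 → B
R(17)+M(12): 29≡3 → D
L(11)+F(5): 16 → Q
A(0)+F(5): 5 → F
J(9)+R(17): 26≡0 → A
F(5)+T(19): 24 → Y
H(7)+M(12): 19 → T
I(8)+F(5): 13 → N
R(17)+F(5): 22 → W
O(14)+R(17): 31≡5 → F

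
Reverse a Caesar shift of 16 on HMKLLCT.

H(7): 7−16=-9≡17 → R
M(12): 12−16=-4≡22 → W
K(10): 10−16=-6≡20 → U
L(11): 11−16=-5≡21 → V
L(11): 11−16=-5≡21 → V
C(2): 2−16=-14≡12 → M
T(19): 19−16=3 → D

RWUVVMD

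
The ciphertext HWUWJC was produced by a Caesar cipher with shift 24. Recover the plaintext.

JYWYLE

H(7): 7−24=-17≡9 → J
W(22): 22−24=-2≡24 → Y
U(20): 20−24=-4≡22 → W
W(22): 22−24=-2≡24 → Y
J(9): 9−24=-15≡11 → L
C(2): 2−24=-22≡4 → E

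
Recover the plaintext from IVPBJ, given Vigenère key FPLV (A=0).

Repeat the key across the ciphertext: FPLVF
I(8)−F(5): 3 → D
V(21)−P(15): 6 → G
P(15)−L(11): 4 → E
B(1)−V(21): -20≡6 → G
J(9)−F(5): 4 → E

DGEGE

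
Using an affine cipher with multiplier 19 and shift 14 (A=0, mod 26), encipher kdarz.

wtozv

k(10): 19·10+14=204≡22 → w
d(3): 19·3+14=71≡19 → t
a(0): 19·0+14=14 → o
r(17): 19·17+14=337≡25 → z
z(25): 19·25+14=489≡21 → v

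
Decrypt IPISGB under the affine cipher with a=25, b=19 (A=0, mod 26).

The inverse of 25 mod 26 is 25, since 25·25=625≡1. Apply D(y)=25·(y−19) mod 26:
I(8): 25·(8−19)=-275≡11 → L
P(15): 25·(15−19)=-100≡4 → E
I(8): 25·(8−19)=-275≡11 → L
S(18): 25·(18−19)=-25≡1 → B
G(6): 25·(6−19)=-325≡13 → N
B(1): 25·(1−19)=-450≡18 → S

LELBNS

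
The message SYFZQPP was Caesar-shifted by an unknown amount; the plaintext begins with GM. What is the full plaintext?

GMTNEDD

From the crib: S(18)−G(6)=12, so the shift is 12.
Subtract 12 from each ciphertext letter:
S(18): 18−12=6 → G
Y(24): 24−12=12 → M
F(5): 5−12=-7≡19 → T
Z(25): 25−12=13 → N
Q(16): 16−12=4 → E
P(15): 15−12=3 → D
P(15): 15−12=3 → D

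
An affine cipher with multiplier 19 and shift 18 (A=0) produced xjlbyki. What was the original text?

The inverse of 19 mod 26 is 11, since 19·11=209≡1. Apply D(y)=11·(y−18) mod 26:
x(23): 11·(23−18)=55≡3 → d
j(9): 11·(9−18)=-99≡5 → f
l(11): 11·(11−18)=-77≡1 → b
b(1): 11·(1−18)=-187≡21 → v
y(24): 11·(24−18)=66≡14 → o
k(10): 11·(10−18)=-88≡16 → q
i(8): 11·(8−18)=-110≡20 → u

dfbvoqu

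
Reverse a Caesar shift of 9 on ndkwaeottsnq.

eubnrvfkkjeh

n(13): 13−9=4 → e
d(3): 3−9=-6≡20 → u
k(10): 10−9=1 → b
w(22): 22−9=13 → n
a(0): 0−9=-9≡17 → r
e(4): 4−9=-5≡21 → v
o(14): 14−9=5 → f
t(19): 19−9=10 → k
t(19): 19−9=10 → k
s(18): 18−9=9 → j
n(13): 13−9=4 → e
q(16): 16−9=7 → h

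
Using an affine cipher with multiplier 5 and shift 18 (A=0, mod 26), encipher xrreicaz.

x(23): 5·23+18=133≡3 → d
r(17): 5·17+18=103≡25 → z
r(17): 5·17+18=103≡25 → z
e(4): 5·4+18=38≡12 → m
i(8): 5·8+18=58≡6 → g
c(2): 5·2+18=28≡2 → c
a(0): 5·0+18=18 → s
z(25): 5·25+18=143≡13 → n

dzzmgcsn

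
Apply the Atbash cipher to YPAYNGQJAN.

BKZBMTJQZM

Y(24) → B(1)
P(15) → K(10)
A(0) → Z(25)
Y(24) → B(1)
N(13) → M(12)
G(6) → T(19)
Q(16) → J(9)
J(9) → Q(16)
A(0) → Z(25)
N(13) → M(12)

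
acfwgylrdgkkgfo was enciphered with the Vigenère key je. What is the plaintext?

rywsxucnucbgxbf

Repeat the key across the ciphertext: jejejejejejejej
a(0)−j(9): -9≡17 → r
c(2)−e(4): -2≡24 → y
f(5)−j(9): -4≡22 → w
w(22)−e(4): 18 → s
g(6)−j(9): -3≡23 → x
y(24)−e(4): 20 → u
l(11)−j(9): 2 → c
r(17)−e(4): 13 → n
d(3)−j(9): -6≡20 → u
g(6)−e(4): 2 → c
k(10)−j(9): 1 → b
k(10)−e(4): 6 → g
g(6)−j(9): -3≡23 → x
f(5)−e(4): 1 → b
o(14)−j(9): 5 → f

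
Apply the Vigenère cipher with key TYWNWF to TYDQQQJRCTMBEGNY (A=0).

Repeat the key across the message: TYWNWFTYWNWFTYWN
T(19)+T(19): 38≡12 → M
Y(24)+Y(24): 48≡22 → W
D(3)+W(22): 25 → Z
Q(16)+N(13): 29≡3 → D
Q(16)+W(22): 38≡12 → M
Q(16)+F(5): 21 → V
J(9)+T(19): 28≡2 → C
R(17)+Y(24): 41≡15 → P
C(2)+W(22): 24 → Y
T(19)+N(13): 32≡6 → G
M(12)+W(22): 34≡8 → I
B(1)+F(5): 6 → G
E(4)+T(19): 23 → X
G(6)+Y(24): 30≡4 → E
N(13)+W(22): 35≡9 → J
Y(24)+N(13): 37≡11 → L

MWZDMVCPYGIGXEJL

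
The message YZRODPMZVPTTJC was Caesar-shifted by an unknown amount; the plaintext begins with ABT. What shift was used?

From the crib: Y(24)−A(0)=24, so the shift is 24.

24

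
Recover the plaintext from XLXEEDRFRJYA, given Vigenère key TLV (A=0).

Repeat the key across the ciphertext: TLVTLVTLVTLV
X(23)−T(19): 4 → E
L(11)−L(11): 0 → A
X(23)−V(21): 2 → C
E(4)−T(19): -15≡11 → L
E(4)−L(11): -7≡19 → T
D(3)−V(21): -18≡8 → I
R(17)−T(19): -2≡24 → Y
F(5)−L(11): -6≡20 → U
R(17)−V(21): -4≡22 → W
J(9)−T(19): -10≡16 → Q
Y(24)−L(11): 13 → N
A(0)−V(21): -21≡5 → F

EACLTIYUWQNF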